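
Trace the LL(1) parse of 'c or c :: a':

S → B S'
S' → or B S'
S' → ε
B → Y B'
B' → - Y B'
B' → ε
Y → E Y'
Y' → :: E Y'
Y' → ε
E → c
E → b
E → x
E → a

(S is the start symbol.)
LL(1) parsing maintains a stack (initially the start symbol over $) and the input. At each step: if the stack top is a terminal, match it against the current input token; if it is a non-terminal N, replace it with the RHS of M[N, lookahead] (the unique production whose predict set contains the lookahead).

Stack is shown with the top on the left.

Stack            Input          Action
--------------------------------------
S $              c or c :: a $  output S → B S'
B S' $           c or c :: a $  output B → Y B'
Y B' S' $        c or c :: a $  output Y → E Y'
E Y' B' S' $     c or c :: a $  output E → c
c Y' B' S' $     c or c :: a $  match 'c'
Y' B' S' $       or c :: a $    output Y' → ε
B' S' $          or c :: a $    output B' → ε
S' $             or c :: a $    output S' → or B S'
or B S' $        or c :: a $    match 'or'
B S' $           c :: a $       output B → Y B'
Y B' S' $        c :: a $       output Y → E Y'
E Y' B' S' $     c :: a $       output E → c
c Y' B' S' $     c :: a $       match 'c'
Y' B' S' $       :: a $         output Y' → :: E Y'
:: E Y' B' S' $  :: a $         match '::'
E Y' B' S' $     a $            output E → a
a Y' B' S' $     a $            match 'a'
Y' B' S' $       $              output Y' → ε
B' S' $          $              output B' → ε
S' $             $              output S' → ε
$                $              accept

The string is accepted.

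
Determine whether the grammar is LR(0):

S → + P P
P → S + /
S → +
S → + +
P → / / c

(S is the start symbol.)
Augment with S' → S and build the canonical LR(0) collection (I0 = CLOSURE({[S' → . S]}), then GOTO on every symbol after a dot until no new states appear). It has 12 states:
  I0: { [S → . + +], [S → . + P P], [S → . +], [S' → . S] }  — shift
  I1: { [P → . / / c], [P → . S + /], [S → + . +], [S → + . P P], [S → + .], [S → . + +], [S → . + P P], [S → . +] }  — shift, reduce
  I2: { [S' → S .] }  — accept
  I3: { [P → . / / c], [P → . S + /], [S → + + .], [S → + . +], [S → + . P P], [S → + .], [S → . + +], [S → . + P P], [S → . +] }  — shift, 2 reduces
  I4: { [P → / . / c] }  — shift
  I5: { [P → . / / c], [P → . S + /], [S → + P . P], [S → . + +], [S → . + P P], [S → . +] }  — shift
  I6: { [P → S . + /] }  — shift
  I7: { [P → S + . /] }  — shift
  I8: { [P → S + / .] }  — reduce
  I9: { [S → + P P .] }  — reduce
  I10: { [P → / / . c] }  — shift
  I11: { [P → / / c .] }  — reduce

Conflict in state I1:
  Shift-reduce conflict between [S → + .] and [P → . / / c]
So the grammar is NOT LR(0).

Answer: No. Shift-reduce conflict between [S → + .] and [P → . / / c]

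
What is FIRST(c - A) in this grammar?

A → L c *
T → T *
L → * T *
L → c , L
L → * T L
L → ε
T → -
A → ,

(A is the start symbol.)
To compute FIRST(c - A), process the symbols left to right:
Symbol c is a terminal. Add 'c' and stop.
FIRST(c - A) = { 'c' }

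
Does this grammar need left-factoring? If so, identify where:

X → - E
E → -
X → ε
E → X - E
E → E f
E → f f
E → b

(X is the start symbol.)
No, left-factoring is not needed

Left-factoring is needed when two productions for the same non-terminal
share a common prefix on the right-hand side.

Productions for X:
  X → - E
  X → ε
Productions for E:
  E → -
  E → X - E
  E → E f
  E → f f
  E → b

No common prefixes found.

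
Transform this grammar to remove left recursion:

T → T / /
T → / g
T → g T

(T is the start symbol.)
T is directly left-recursive. The standard transformation for
  A → A α₁ | ... | A α_m | β₁ | ... | β_n
is
  A  → β₁ A' | ... | β_n A'
  A' → α₁ A' | ... | α_m A' | ε

T → / g becomes T → / g T'
T → g T becomes T → g T T'
T → T / / becomes T' → / / T'
Add T' → ε

Resulting grammar:
T → / g T'
T → g T T'
T' → / / T'
T' → ε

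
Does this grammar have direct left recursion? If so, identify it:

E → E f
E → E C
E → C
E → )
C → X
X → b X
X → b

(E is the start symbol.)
Yes, E is left-recursive

Direct left recursion occurs when N → N α for some non-terminal N (the right-hand side begins with the left-hand side itself).

E → E f: LEFT RECURSIVE (starts with E)
E → E C: LEFT RECURSIVE (starts with E)
E → C: starts with C
E → ): starts with ')'
C → X: starts with X
X → b X: starts with b
X → b: starts with b

The grammar has direct left recursion on: E.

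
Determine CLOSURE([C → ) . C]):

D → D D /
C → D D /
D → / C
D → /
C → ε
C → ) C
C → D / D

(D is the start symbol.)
Start with: [C → ) . C]
  [C → ) . C] has the dot before C: add [C → . D D /], [C → .], [C → . ) C], [C → . D / D]
  [C → . D D /] has the dot before D: add [D → . D D /], [D → . / C], [D → . /]
No further items can be added.

CLOSURE = { [C → ) . C], [C → . ) C], [C → . D / D], [C → . D D /], [C → .], [D → . / C], [D → . /], [D → . D D /] }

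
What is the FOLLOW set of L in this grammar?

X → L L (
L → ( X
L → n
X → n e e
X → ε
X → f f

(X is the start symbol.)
{ '(', 'n' }

To compute FOLLOW(L), find every occurrence of L on a right-hand side N → α L β: add FIRST(β) \ {ε}, and if β is empty or nullable also add FOLLOW(N). Iterate to a fixed point.

In X → L L (: L is followed by L '(', add FIRST(L '(') \ {ε} = { '(', 'n' }
In X → L L (: L is followed by '(', add FIRST('(') \ {ε} = { '(' }

Taking the union: FOLLOW(L) = { '(', 'n' }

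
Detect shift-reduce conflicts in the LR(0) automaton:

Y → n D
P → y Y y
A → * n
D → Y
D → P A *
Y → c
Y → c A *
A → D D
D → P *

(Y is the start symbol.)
A shift-reduce conflict occurs when an LR(0) state has both:
  - a complete (reduce) item [A → α .] (dot at the end), and
  - a shift item [B → β . c γ] (dot before a terminal).

Augment with Y' → Y and build the canonical LR(0) collection (I0 = CLOSURE({[Y' → . Y]}), then GOTO on every symbol after a dot until no new states appear). It has 19 states:
  I0: { [Y → . c A *], [Y → . c], [Y → . n D], [Y' → . Y] }  — shift
  I1: { [Y' → Y .] }  — accept
  I2: { [A → . * n], [A → . D D], [D → . P *], [D → . P A *], [D → . Y], [P → . y Y y], [Y → . c A *], [Y → . c], [Y → . n D], [Y → c . A *], [Y → c .] }  — shift, reduce
  I3: { [D → . P *], [D → . P A *], [D → . Y], [P → . y Y y], [Y → . c A *], [Y → . c], [Y → . n D], [Y → n . D] }  — shift
  I4: { [Y → n D .] }  — reduce
  I5: { [A → . * n], [A → . D D], [D → . P *], [D → . P A *], [D → . Y], [D → P . *], [D → P . A *], [P → . y Y y], [Y → . c A *], [Y → . c], [Y → . n D] }  — shift
  I6: { [D → Y .] }  — reduce
  I7: { [P → y . Y y], [Y → . c A *], [Y → . c], [Y → . n D] }  — shift
  I8: { [P → y Y . y] }  — shift
  I9: { [P → y Y y .] }  — reduce
  I10: { [A → * . n], [D → P * .] }  — shift, reduce
  I11: { [D → P A . *] }  — shift
  I12: { [A → D . D], [D → . P *], [D → . P A *], [D → . Y], [P → . y Y y], [Y → . c A *], [Y → . c], [Y → . n D] }  — shift
  I13: { [A → D D .] }  — reduce
  I14: { [D → P A * .] }  — reduce
  I15: { [A → * n .] }  — reduce
  I16: { [A → * . n] }  — shift
  I17: { [Y → c A . *] }  — shift
  I18: { [Y → c A * .] }  — reduce

I2 contains reduce item [Y → c .] and shift items [A → . * n], [P → . y Y y], [Y → . c], [Y → . c A *], [Y → . n D] — shift-reduce conflict.
I10 contains reduce item [D → P * .] and shift item [A → * . n] — shift-reduce conflict.

Answer: Yes — I2: [Y → c .] vs [A → . * n]; I10: [D → P * .] vs [A → * . n]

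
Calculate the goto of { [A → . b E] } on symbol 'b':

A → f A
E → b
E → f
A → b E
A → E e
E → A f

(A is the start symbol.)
{ [A → . E e], [A → . b E], [A → . f A], [A → b . E], [E → . A f], [E → . b], [E → . f] }

GOTO(I, 'b') = CLOSURE({ [A → αX.β] : [A → α.Xβ] ∈ I, X = 'b' })

Items with dot before 'b', with the dot advanced:
  [A → . b E] → [A → b . E]
Closure of the advanced items:
  [A → b . E] has the dot before E: add [E → . b], [E → . f], [E → . A f]
  [E → . A f] has the dot before A: add [A → . f A], [A → . b E], [A → . E e]

GOTO = { [A → . E e], [A → . b E], [A → . f A], [A → b . E], [E → . A f], [E → . b], [E → . f] }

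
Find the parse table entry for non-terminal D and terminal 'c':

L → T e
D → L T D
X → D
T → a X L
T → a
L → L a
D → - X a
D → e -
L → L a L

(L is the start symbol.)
To find M[D, 'c'], we find productions for D where 'c' is in the predict set (PREDICT(N → α) = (FIRST(α) \ {ε}) ∪ (FOLLOW(N) if α ⇒* ε)).

Relevant sets:
  FIRST(L) = { 'a' }

D → L T D: PREDICT = { 'a' }
D → - X a: PREDICT = { '-' }
D → e -: PREDICT = { 'e' }

M[D, 'c'] is empty (no production applies)

Answer: Empty (error entry)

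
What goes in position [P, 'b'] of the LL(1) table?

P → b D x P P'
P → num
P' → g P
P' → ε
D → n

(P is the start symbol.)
P → b D x P P'

To find M[P, 'b'], we find productions for P where 'b' is in the predict set (PREDICT(N → α) = (FIRST(α) \ {ε}) ∪ (FOLLOW(N) if α ⇒* ε)).

P → b D x P P': PREDICT = { 'b' }
  'b' is in predict set, so this production goes in M[P, 'b']
P → num: PREDICT = { 'num' }

M[P, 'b'] = P → b D x P P'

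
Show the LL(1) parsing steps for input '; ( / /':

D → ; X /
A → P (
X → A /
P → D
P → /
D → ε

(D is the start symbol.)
Stack is shown with the top on the left.

Stack      Input      Action
----------------------------
D $        ; ( / / $  output D → ; X /
; X / $    ; ( / / $  match ';'
X / $      ( / / $    output X → A /
A / / $    ( / / $    output A → P (
P ( / / $  ( / / $    output P → D
D ( / / $  ( / / $    output D → ε
( / / $    ( / / $    match '('
/ / $      / / $      match '/'
/ $        / $        match '/'
$          $          accept

The string is accepted.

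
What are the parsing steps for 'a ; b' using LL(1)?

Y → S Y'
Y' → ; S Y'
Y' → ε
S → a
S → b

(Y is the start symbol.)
LL(1) parsing maintains a stack (initially the start symbol over $) and the input. At each step: if the stack top is a terminal, match it against the current input token; if it is a non-terminal N, replace it with the RHS of M[N, lookahead] (the unique production whose predict set contains the lookahead).

Stack is shown with the top on the left.

Stack     Input    Action
-------------------------
Y $       a ; b $  output Y → S Y'
S Y' $    a ; b $  output S → a
a Y' $    a ; b $  match 'a'
Y' $      ; b $    output Y' → ; S Y'
; S Y' $  ; b $    match ';'
S Y' $    b $      output S → b
b Y' $    b $      match 'b'
Y' $      $        output Y' → ε
$         $        accept

The string is accepted.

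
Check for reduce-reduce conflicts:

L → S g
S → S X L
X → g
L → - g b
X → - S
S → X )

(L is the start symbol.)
Augment with L' → L and build the canonical LR(0) collection (I0 = CLOSURE({[L' → . L]}), then GOTO on every symbol after a dot until no new states appear). It has 14 states:
  I0: { [L → . - g b], [L → . S g], [L' → . L], [S → . S X L], [S → . X )], [X → . - S], [X → . g] }  — shift
  I1: { [L → - . g b], [S → . S X L], [S → . X )], [X → - . S], [X → . - S], [X → . g] }  — shift
  I2: { [L' → L .] }  — accept
  I3: { [L → S . g], [S → S . X L], [X → . - S], [X → . g] }  — shift
  I4: { [S → X . )] }  — shift
  I5: { [X → g .] }  — reduce
  I6: { [S → X ) .] }  — reduce
  I7: { [S → . S X L], [S → . X )], [X → - . S], [X → . - S], [X → . g] }  — shift
  I8: { [L → . - g b], [L → . S g], [S → . S X L], [S → . X )], [S → S X . L], [X → . - S], [X → . g] }  — shift
  I9: { [L → S g .], [X → g .] }  — 2 reduces
  I10: { [S → S X L .] }  — reduce
  I11: { [S → S . X L], [X → - S .], [X → . - S], [X → . g] }  — shift, reduce
  I12: { [L → - g . b], [X → g .] }  — shift, reduce
  I13: { [L → - g b .] }  — reduce

I9 contains complete items [L → S g .], [X → g .] — reduce-reduce conflict.

Answer: Yes — I9: [L → S g .] vs [X → g .]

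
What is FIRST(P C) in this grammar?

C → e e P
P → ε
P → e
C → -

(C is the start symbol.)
{ '-', 'e' }

FIRST sets of the non-terminals involved (from the grammar, by fixed-point iteration):
  FIRST(P) = { 'e', ε }
  FIRST(C) = { '-', 'e' }

To compute FIRST(P C), process the symbols left to right:
Symbol P is a non-terminal. Add FIRST(P) \ {ε} = { 'e' }
P is nullable (ε ∈ FIRST(P)), continue to the next symbol.
Symbol C is a non-terminal. Add FIRST(C) \ {ε} = { '-', 'e' }
C is not nullable (ε ∉ FIRST(C)), so stop here.
FIRST(P C) = { '-', 'e' }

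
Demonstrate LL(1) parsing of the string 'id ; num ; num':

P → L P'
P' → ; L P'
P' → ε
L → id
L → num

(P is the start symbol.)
LL(1) parsing maintains a stack (initially the start symbol over $) and the input. At each step: if the stack top is a terminal, match it against the current input token; if it is a non-terminal N, replace it with the RHS of M[N, lookahead] (the unique production whose predict set contains the lookahead).

Stack is shown with the top on the left.

Stack     Input             Action
----------------------------------
P $       id ; num ; num $  output P → L P'
L P' $    id ; num ; num $  output L → id
id P' $   id ; num ; num $  match 'id'
P' $      ; num ; num $     output P' → ; L P'
; L P' $  ; num ; num $     match ';'
L P' $    num ; num $       output L → num
num P' $  num ; num $       match 'num'
P' $      ; num $           output P' → ; L P'
; L P' $  ; num $           match ';'
L P' $    num $             output L → num
num P' $  num $             match 'num'
P' $      $                 output P' → ε
$         $                 accept

The string is accepted.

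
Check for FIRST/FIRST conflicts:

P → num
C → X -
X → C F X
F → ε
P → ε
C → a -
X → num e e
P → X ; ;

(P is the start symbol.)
Yes. P → num / P → X ';' ';' on { 'num' }; C → X '-' / C → a '-' on { 'a' }; X → C F X / X → num e e on { 'num' }

A FIRST/FIRST conflict occurs when two productions N → α and N → β for the same non-terminal have FIRST(α) ∩ FIRST(β) ≠ ∅ (with ε ∈ FIRST of a nullable right-hand side, so two nullable alternatives also conflict).

FIRST sets of the non-terminals at (or reachable through a nullable prefix from) the front of some alternative:
  FIRST(X) = { 'a', 'num' }
  FIRST(C) = { 'a', 'num' }

Productions for P:
  P → num: FIRST = { 'num' }
  P → ε: FIRST = { ε }
  P → X ; ;: FIRST = { 'a', 'num' }
Productions for C:
  C → X -: FIRST = { 'a', 'num' }
  C → a -: FIRST = { 'a' }
Productions for X:
  X → C F X: FIRST = { 'a', 'num' }
  X → num e e: FIRST = { 'num' }
F has only one production, so no FIRST/FIRST conflict is possible there.

Conflict for P: P → num and P → X ; ;
  Overlap: { 'num' }
Conflict for C: C → X - and C → a -
  Overlap: { 'a' }
Conflict for X: X → C F X and X → num e e
  Overlap: { 'num' }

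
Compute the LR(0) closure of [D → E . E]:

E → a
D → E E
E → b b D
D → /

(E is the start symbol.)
{ [D → E . E], [E → . a], [E → . b b D] }

Start with: [D → E . E]
  [D → E . E] has the dot before E: add [E → . a], [E → . b b D]
No further items can be added.

CLOSURE = { [D → E . E], [E → . a], [E → . b b D] }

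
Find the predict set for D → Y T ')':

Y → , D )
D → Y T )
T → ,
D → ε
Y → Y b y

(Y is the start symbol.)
{ ',' }

PREDICT(D → Y T ')') = (FIRST(RHS) \ {ε}) ∪ (FOLLOW(D) if ε ∈ FIRST(RHS), i.e. RHS ⇒* ε)
FIRST(Y) = { ',' }
FIRST(Y T ')') = { ',' }
ε ∉ FIRST(Y T ')'), so FOLLOW(D) is not added.
PREDICT(D → Y T ')') = { ',' }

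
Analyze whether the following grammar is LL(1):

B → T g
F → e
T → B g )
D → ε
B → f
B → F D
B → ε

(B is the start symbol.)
A grammar is LL(1) if for each non-terminal N with multiple productions, the predict sets of those productions are pairwise disjoint, where PREDICT(N → α) = (FIRST(α) \ {ε}) ∪ (FOLLOW(N) if α ⇒* ε).

Relevant sets:
  FIRST(T) = { 'e', 'f', 'g' }
  FIRST(F) = { 'e' }
  FOLLOW(B) = { $, 'g' }

For B:
  PREDICT(B → T g) = { 'e', 'f', 'g' }
  PREDICT(B → f) = { 'f' }
  PREDICT(B → F D) = { 'e' }
  PREDICT(B → ε) = { $, 'g' }
F, T, D have a single production, so nothing to check there.

Conflict found: Predict set conflict for B: { 'f' }
The grammar is NOT LL(1).

Answer: No. Predict set conflict for B: { 'f' }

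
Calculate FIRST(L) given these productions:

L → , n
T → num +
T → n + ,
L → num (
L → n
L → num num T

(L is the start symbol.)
{ ',', 'n', 'num' }

From L → , n:
  - ',' is a terminal: add ',' and stop
From L → num (:
  - num is a terminal: add 'num' and stop
From L → n:
  - n is a terminal: add 'n' and stop
From L → num num T:
  - num is a terminal: add 'num' and stop

Collecting: FIRST(L) = { ',', 'n', 'num' }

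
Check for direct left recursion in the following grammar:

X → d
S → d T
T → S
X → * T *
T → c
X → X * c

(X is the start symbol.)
Yes, X is left-recursive

X → d: starts with d
S → d T: starts with d
T → S: starts with S
X → * T *: starts with '*'
T → c: starts with c
X → X * c: LEFT RECURSIVE (starts with X)

The grammar has direct left recursion on: X.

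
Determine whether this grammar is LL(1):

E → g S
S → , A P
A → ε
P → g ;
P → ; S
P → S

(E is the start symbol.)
Relevant sets:
  FIRST(S) = { ',' }

For P:
  PREDICT(P → g ';') = { 'g' }
  PREDICT(P → ';' S) = { ';' }
  PREDICT(P → S) = { ',' }
E, S, A have a single production, so nothing to check there.

All predict sets are disjoint. The grammar IS LL(1).

Answer: Yes, the grammar is LL(1).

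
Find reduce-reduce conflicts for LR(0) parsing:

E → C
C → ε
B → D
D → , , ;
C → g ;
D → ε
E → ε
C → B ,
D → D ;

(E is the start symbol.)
Augment with E' → E and build the canonical LR(0) collection (I0 = CLOSURE({[E' → . E]}), then GOTO on every symbol after a dot until no new states appear). It has 12 states:
  I0: { [B → . D], [C → . B ,], [C → . g ;], [C → .], [D → . , , ;], [D → . D ;], [D → .], [E → . C], [E → .], [E' → . E] }  — shift, 3 reduces
  I1: { [D → , . , ;] }  — shift
  I2: { [C → B . ,] }  — shift
  I3: { [E → C .] }  — reduce
  I4: { [B → D .], [D → D . ;] }  — shift, reduce
  I5: { [E' → E .] }  — accept
  I6: { [C → g . ;] }  — shift
  I7: { [C → g ; .] }  — reduce
  I8: { [D → D ; .] }  — reduce
  I9: { [C → B , .] }  — reduce
  I10: { [D → , , . ;] }  — shift
  I11: { [D → , , ; .] }  — reduce

I0 contains complete items [C → .], [D → .], [E → .] — reduce-reduce conflict.

Answer: Yes — I0: [C → .] vs [D → .]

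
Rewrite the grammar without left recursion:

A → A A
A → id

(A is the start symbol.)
A is directly left-recursive. The standard transformation for
  A → A α₁ | ... | A α_m | β₁ | ... | β_n
is
  A  → β₁ A' | ... | β_n A'
  A' → α₁ A' | ... | α_m A' | ε

A → id becomes A → id A'
A → A A becomes A' → A A'
Add A' → ε

Resulting grammar:
A → id A'
A' → A A'
A' → ε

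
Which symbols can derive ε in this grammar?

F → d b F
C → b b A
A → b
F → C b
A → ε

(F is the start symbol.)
ε-productions: A → ε
So A is immediately nullable.
No further non-terminal can be added: every production for the remaining non-terminals contains a terminal or a non-nullable non-terminal.
Nullable = { 'A' }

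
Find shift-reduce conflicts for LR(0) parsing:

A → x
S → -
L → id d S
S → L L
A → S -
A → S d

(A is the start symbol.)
Augment with A' → A and build the canonical LR(0) collection (I0 = CLOSURE({[A' → . A]}), then GOTO on every symbol after a dot until no new states appear). It has 12 states:
  I0: { [A → . S -], [A → . S d], [A → . x], [A' → . A], [L → . id d S], [S → . -], [S → . L L] }  — shift
  I1: { [S → - .] }  — reduce
  I2: { [A' → A .] }  — accept
  I3: { [L → . id d S], [S → L . L] }  — shift
  I4: { [A → S . -], [A → S . d] }  — shift
  I5: { [L → id . d S] }  — shift
  I6: { [A → x .] }  — reduce
  I7: { [L → . id d S], [L → id d . S], [S → . -], [S → . L L] }  — shift
  I8: { [L → id d S .] }  — reduce
  I9: { [A → S - .] }  — reduce
  I10: { [A → S d .] }  — reduce
  I11: { [S → L L .] }  — reduce

No state contains both a complete item and a shift item.

Answer: No shift-reduce conflicts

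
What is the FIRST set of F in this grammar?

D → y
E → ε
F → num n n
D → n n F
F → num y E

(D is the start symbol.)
{ 'num' }

From F → num n n:
  - num is a terminal: add 'num' and stop
From F → num y E:
  - num is a terminal: add 'num' and stop

Collecting: FIRST(F) = { 'num' }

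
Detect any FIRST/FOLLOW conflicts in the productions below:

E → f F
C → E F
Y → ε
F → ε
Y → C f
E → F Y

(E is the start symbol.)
Yes. E → f F with FOLLOW(E) on { 'f' }; Y → C f with FOLLOW(Y) on { 'f' }

A FIRST/FOLLOW conflict occurs when a non-terminal N has a nullable alternative N → β (β ⇒* ε) and another alternative N → α with FIRST(α) ∩ FOLLOW(N) ≠ ∅: on such a lookahead the parser cannot decide between expanding α and letting N vanish via β.

Nullable non-terminals: C, E, F, Y.
FIRST sets used below: FIRST(F) = { ε }, FIRST(Y) = { 'f', ε }, FIRST(C) = { 'f', ε }
C has a nullable alternative but only one production, so nothing to check.

E: nullable alternative(s) E → F Y; FOLLOW(E) = { $, 'f' }
  E → f F: FIRST \ {ε} = { 'f' } — overlaps FOLLOW(E) on { 'f' }: CONFLICT
  E → F Y: FIRST \ {ε} = { 'f' } — this is the only nullable alternative, skip
F has a nullable alternative but only one production, so nothing to check.

Y: nullable alternative(s) Y → ε; FOLLOW(Y) = { $, 'f' }
  Y → ε: FIRST \ {ε} = { } — this is the only nullable alternative, skip
  Y → C f: FIRST \ {ε} = { 'f' } — overlaps FOLLOW(Y) on { 'f' }: CONFLICT

So the grammar has 2 FIRST/FOLLOW conflicts (marked CONFLICT above).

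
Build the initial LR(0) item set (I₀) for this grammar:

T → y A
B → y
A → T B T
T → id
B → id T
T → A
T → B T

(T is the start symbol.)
First, augment the grammar with T' → T
I₀ = CLOSURE({ [T' → . T] }):
  [T' → . T] has the dot before T: add [T → . y A], [T → . id], [T → . A], [T → . B T]
  [T → . A] has the dot before A: add [A → . T B T]
  [T → . B T] has the dot before B: add [B → . y], [B → . id T]
No further items can be added.

I₀ = { [A → . T B T], [B → . id T], [B → . y], [T → . A], [T → . B T], [T → . id], [T → . y A], [T' → . T] }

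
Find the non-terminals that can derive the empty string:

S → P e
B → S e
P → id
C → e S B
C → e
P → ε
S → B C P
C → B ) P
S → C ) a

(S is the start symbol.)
A non-terminal is nullable if it can derive ε (the empty string): either it has an ε-production, or it has a production whose right-hand side consists entirely of nullable non-terminals.

ε-productions: P → ε
So P is immediately nullable.
No further non-terminal can be added: every production for the remaining non-terminals contains a terminal or a non-nullable non-terminal.
Nullable = { 'P' }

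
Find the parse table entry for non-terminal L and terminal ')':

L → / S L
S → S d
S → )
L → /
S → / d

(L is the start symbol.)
Empty (error entry)

To find M[L, ')'], we find productions for L where ')' is in the predict set (PREDICT(N → α) = (FIRST(α) \ {ε}) ∪ (FOLLOW(N) if α ⇒* ε)).

L → / S L: PREDICT = { '/' }
L → /: PREDICT = { '/' }

M[L, ')'] is empty (no production applies)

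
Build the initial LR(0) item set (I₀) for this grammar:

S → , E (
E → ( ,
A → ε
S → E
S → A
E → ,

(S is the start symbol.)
First, augment the grammar with S' → S
I₀ = CLOSURE({ [S' → . S] }):
  [S' → . S] has the dot before S: add [S → . , E (], [S → . E], [S → . A]
  [S → . E] has the dot before E: add [E → . ( ,], [E → . ,]
  [S → . A] has the dot before A: add [A → .]
No further items can be added.

I₀ = { [A → .], [E → . ( ,], [E → . ,], [S → . , E (], [S → . A], [S → . E], [S' → . S] }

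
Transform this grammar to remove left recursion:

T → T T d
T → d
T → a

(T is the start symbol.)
T is directly left-recursive. The standard transformation for
  A → A α₁ | ... | A α_m | β₁ | ... | β_n
is
  A  → β₁ A' | ... | β_n A'
  A' → α₁ A' | ... | α_m A' | ε

T → d becomes T → d T'
T → a becomes T → a T'
T → T T d becomes T' → T d T'
Add T' → ε

Resulting grammar:
T → d T'
T → a T'
T' → T d T'
T' → ε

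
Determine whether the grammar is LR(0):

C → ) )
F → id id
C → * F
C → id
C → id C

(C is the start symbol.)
No. Shift-reduce conflict between [C → id .] and [C → . ) )]

A grammar is LR(0) if no state in the canonical LR(0) collection has:
  - both a shift item (dot before a terminal) and a complete item (shift-reduce conflict), or
  - two or more complete items (reduce-reduce conflict; the accept item [C' → C .] counts as a complete item here).

Augment with C' → C and build the canonical LR(0) collection (I0 = CLOSURE({[C' → . C]}), then GOTO on every symbol after a dot until no new states appear). It has 10 states:
  I0: { [C → . ) )], [C → . * F], [C → . id C], [C → . id], [C' → . C] }  — shift
  I1: { [C → ) . )] }  — shift
  I2: { [C → * . F], [F → . id id] }  — shift
  I3: { [C' → C .] }  — accept
  I4: { [C → . ) )], [C → . * F], [C → . id C], [C → . id], [C → id . C], [C → id .] }  — shift, reduce
  I5: { [C → id C .] }  — reduce
  I6: { [C → * F .] }  — reduce
  I7: { [F → id . id] }  — shift
  I8: { [F → id id .] }  — reduce
  I9: { [C → ) ) .] }  — reduce

Conflict in state I4:
  Shift-reduce conflict between [C → id .] and [C → . ) )]
So the grammar is NOT LR(0).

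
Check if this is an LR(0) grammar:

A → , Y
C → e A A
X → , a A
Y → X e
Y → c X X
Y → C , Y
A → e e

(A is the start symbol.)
A grammar is LR(0) if no state in the canonical LR(0) collection has:
  - both a shift item (dot before a terminal) and a complete item (shift-reduce conflict), or
  - two or more complete items (reduce-reduce conflict; the accept item [A' → A .] counts as a complete item here).

Augment with A' → A and build the canonical LR(0) collection (I0 = CLOSURE({[A' → . A]}), then GOTO on every symbol after a dot until no new states appear). It has 20 states:
  I0: { [A → . , Y], [A → . e e], [A' → . A] }  — shift
  I1: { [A → , . Y], [C → . e A A], [X → . , a A], [Y → . C , Y], [Y → . X e], [Y → . c X X] }  — shift
  I2: { [A' → A .] }  — accept
  I3: { [A → e . e] }  — shift
  I4: { [A → e e .] }  — reduce
  I5: { [X → , . a A] }  — shift
  I6: { [Y → C . , Y] }  — shift
  I7: { [Y → X . e] }  — shift
  I8: { [A → , Y .] }  — reduce
  I9: { [X → . , a A], [Y → c . X X] }  — shift
  I10: { [A → . , Y], [A → . e e], [C → e . A A] }  — shift
  I11: { [A → . , Y], [A → . e e], [C → e A . A] }  — shift
  I12: { [C → e A A .] }  — reduce
  I13: { [X → . , a A], [Y → c X . X] }  — shift
  I14: { [Y → c X X .] }  — reduce
  I15: { [Y → X e .] }  — reduce
  I16: { [C → . e A A], [X → . , a A], [Y → . C , Y], [Y → . X e], [Y → . c X X], [Y → C , . Y] }  — shift
  I17: { [Y → C , Y .] }  — reduce
  I18: { [A → . , Y], [A → . e e], [X → , a . A] }  — shift
  I19: { [X → , a A .] }  — reduce

Every state is either a pure shift/goto state or contains exactly one complete item and nothing to shift — no conflicts. The grammar is LR(0).

Answer: Yes, the grammar is LR(0)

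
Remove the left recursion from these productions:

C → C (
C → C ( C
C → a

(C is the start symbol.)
C → a C'
C' → ( C'
C' → ( C C'
C' → ε

C is directly left-recursive. The standard transformation for
  A → A α₁ | ... | A α_m | β₁ | ... | β_n
is
  A  → β₁ A' | ... | β_n A'
  A' → α₁ A' | ... | α_m A' | ε

C → a becomes C → a C'
C → C ( becomes C' → ( C'
C → C ( C becomes C' → ( C C'
Add C' → ε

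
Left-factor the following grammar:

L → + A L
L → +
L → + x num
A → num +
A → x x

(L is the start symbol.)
L → + L'
L' → A L
L' → ε
L' → x num
A → num +
A → x x

Left-factoring transforms A → αβ₁ | αβ₂ into A → αA' and A' → β₁ | β₂
(α is the longest common prefix among the alternatives). Repeat until
no nonterminal has two alternatives with a common prefix.

Round 1: L has alternatives sharing prefix '+'. Introduce L': L → + L'
  Add: L' → A L
  Add: L' → ε
  Add: L' → x num

No remaining common prefixes — done.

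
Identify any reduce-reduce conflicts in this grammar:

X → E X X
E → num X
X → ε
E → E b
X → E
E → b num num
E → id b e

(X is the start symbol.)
A reduce-reduce conflict occurs when an LR(0) state has two complete items [A → α .] and [B → β .] — both call for a reduction, and with no lookahead the parser cannot choose between them.

Augment with X' → X and build the canonical LR(0) collection (I0 = CLOSURE({[X' → . X]}), then GOTO on every symbol after a dot until no new states appear). It has 14 states:
  I0: { [E → . E b], [E → . b num num], [E → . id b e], [E → . num X], [X → . E X X], [X → . E], [X → .], [X' → . X] }  — shift, reduce
  I1: { [E → . E b], [E → . b num num], [E → . id b e], [E → . num X], [E → E . b], [X → . E X X], [X → . E], [X → .], [X → E . X X], [X → E .] }  — shift, 2 reduces
  I2: { [X' → X .] }  — accept
  I3: { [E → b . num num] }  — shift
  I4: { [E → id . b e] }  — shift
  I5: { [E → . E b], [E → . b num num], [E → . id b e], [E → . num X], [E → num . X], [X → . E X X], [X → . E], [X → .] }  — shift, reduce
  I6: { [E → num X .] }  — reduce
  I7: { [E → id b . e] }  — shift
  I8: { [E → id b e .] }  — reduce
  I9: { [E → b num . num] }  — shift
  I10: { [E → b num num .] }  — reduce
  I11: { [E → . E b], [E → . b num num], [E → . id b e], [E → . num X], [X → . E X X], [X → . E], [X → .], [X → E X . X] }  — shift, reduce
  I12: { [E → E b .], [E → b . num num] }  — shift, reduce
  I13: { [X → E X X .] }  — reduce

I1 contains complete items [X → .], [X → E .] — reduce-reduce conflict.

Answer: Yes — I1: [X → .] vs [X → E .]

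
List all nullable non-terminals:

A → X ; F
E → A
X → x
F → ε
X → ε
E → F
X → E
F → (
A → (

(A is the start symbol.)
{ 'E', 'F', 'X' }

ε-productions: F → ε, X → ε
So F, X are immediately nullable.
E → F: every symbol on the right is nullable, so E is nullable too.
No further non-terminal can be added: every production for the remaining non-terminals contains a terminal or a non-nullable non-terminal.
Nullable = { 'E', 'F', 'X' }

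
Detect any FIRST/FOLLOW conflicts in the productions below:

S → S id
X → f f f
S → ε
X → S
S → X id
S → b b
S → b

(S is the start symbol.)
Yes. S → S id with FOLLOW(S) on { 'id' }; S → X id with FOLLOW(S) on { 'id' }

A FIRST/FOLLOW conflict occurs when a non-terminal N has a nullable alternative N → β (β ⇒* ε) and another alternative N → α with FIRST(α) ∩ FOLLOW(N) ≠ ∅: on such a lookahead the parser cannot decide between expanding α and letting N vanish via β.

Nullable non-terminals: S, X.
FIRST sets used below: FIRST(S) = { 'b', 'f', 'id', ε }, FIRST(X) = { 'b', 'f', 'id', ε }

S: nullable alternative(s) S → ε; FOLLOW(S) = { $, 'id' }
  S → S id: FIRST \ {ε} = { 'b', 'f', 'id' } — overlaps FOLLOW(S) on { 'id' }: CONFLICT
  S → ε: FIRST \ {ε} = { } — this is the only nullable alternative, skip
  S → X id: FIRST \ {ε} = { 'b', 'f', 'id' } — overlaps FOLLOW(S) on { 'id' }: CONFLICT
  S → b b: FIRST \ {ε} = { 'b' } — disjoint from FOLLOW(S)
  S → b: FIRST \ {ε} = { 'b' } — disjoint from FOLLOW(S)

X: nullable alternative(s) X → S; FOLLOW(X) = { 'id' }
  X → f f f: FIRST \ {ε} = { 'f' } — disjoint from FOLLOW(X)
  X → S: FIRST \ {ε} = { 'b', 'f', 'id' } — this is the only nullable alternative, skip

So the grammar has 2 FIRST/FOLLOW conflicts (marked CONFLICT above).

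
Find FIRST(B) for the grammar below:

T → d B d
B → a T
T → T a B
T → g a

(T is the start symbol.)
From B → a T:
  - a is a terminal: add 'a' and stop

Collecting: FIRST(B) = { 'a' }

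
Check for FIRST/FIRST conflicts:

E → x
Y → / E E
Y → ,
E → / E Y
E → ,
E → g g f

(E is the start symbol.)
A FIRST/FIRST conflict occurs when two productions N → α and N → β for the same non-terminal have FIRST(α) ∩ FIRST(β) ≠ ∅ (with ε ∈ FIRST of a nullable right-hand side, so two nullable alternatives also conflict).

Productions for E:
  E → x: FIRST = { 'x' }
  E → / E Y: FIRST = { '/' }
  E → ,: FIRST = { ',' }
  E → g g f: FIRST = { 'g' }
Productions for Y:
  Y → / E E: FIRST = { '/' }
  Y → ,: FIRST = { ',' }

All alternatives of each non-terminal have pairwise disjoint FIRST sets.

Answer: No FIRST/FIRST conflicts.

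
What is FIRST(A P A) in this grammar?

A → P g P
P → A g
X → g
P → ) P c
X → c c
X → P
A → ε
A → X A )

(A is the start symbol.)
{ ')', 'c', 'g' }

FIRST sets of the non-terminals involved (from the grammar, by fixed-point iteration):
  FIRST(A) = { ')', 'c', 'g', ε }
  FIRST(P) = { ')', 'c', 'g' }

To compute FIRST(A P A), process the symbols left to right:
Symbol A is a non-terminal. Add FIRST(A) \ {ε} = { ')', 'c', 'g' }
A is nullable (ε ∈ FIRST(A)), continue to the next symbol.
Symbol P is a non-terminal. Add FIRST(P) \ {ε} = { ')', 'c', 'g' }
P is not nullable (ε ∉ FIRST(P)), so stop here.
FIRST(A P A) = { ')', 'c', 'g' }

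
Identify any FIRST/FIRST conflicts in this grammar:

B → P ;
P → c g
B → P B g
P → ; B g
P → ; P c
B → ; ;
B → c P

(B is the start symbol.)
A FIRST/FIRST conflict occurs when two productions N → α and N → β for the same non-terminal have FIRST(α) ∩ FIRST(β) ≠ ∅ (with ε ∈ FIRST of a nullable right-hand side, so two nullable alternatives also conflict).

FIRST sets of the non-terminals at (or reachable through a nullable prefix from) the front of some alternative:
  FIRST(P) = { ';', 'c' }

Productions for B:
  B → P ;: FIRST = { ';', 'c' }
  B → P B g: FIRST = { ';', 'c' }
  B → ; ;: FIRST = { ';' }
  B → c P: FIRST = { 'c' }
Productions for P:
  P → c g: FIRST = { 'c' }
  P → ; B g: FIRST = { ';' }
  P → ; P c: FIRST = { ';' }

Conflict for B: B → P ; and B → P B g
  Overlap: { ';', 'c' }
Conflict for B: B → P ; and B → ; ;
  Overlap: { ';' }
Conflict for B: B → P ; and B → c P
  Overlap: { 'c' }
Conflict for B: B → P B g and B → ; ;
  Overlap: { ';' }
Conflict for B: B → P B g and B → c P
  Overlap: { 'c' }
Conflict for P: P → ; B g and P → ; P c
  Overlap: { ';' }

Answer: Yes. B → P ';' / B → P B g on { ';', 'c' }; B → P ';' / B → ';' ';' on { ';' }; B → P ';' / B → c P on { 'c' }; B → P B g / B → ';' ';' on { ';' }; B → P B g / B → c P on { 'c' }; P → ';' B g / P → ';' P c on { ';' }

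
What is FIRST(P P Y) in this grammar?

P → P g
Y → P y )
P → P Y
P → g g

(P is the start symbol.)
{ 'g' }

FIRST sets of the non-terminals involved (from the grammar, by fixed-point iteration):
  FIRST(P) = { 'g' }

To compute FIRST(P P Y), process the symbols left to right:
Symbol P is a non-terminal. Add FIRST(P) \ {ε} = { 'g' }
P is not nullable (ε ∉ FIRST(P)), so stop here.
FIRST(P P Y) = { 'g' }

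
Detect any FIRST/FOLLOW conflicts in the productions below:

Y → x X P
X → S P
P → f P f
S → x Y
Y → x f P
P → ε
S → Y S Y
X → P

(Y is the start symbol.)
Yes. X → S P with FOLLOW(X) on { 'x' }; P → f P f with FOLLOW(P) on { 'f' }

A FIRST/FOLLOW conflict occurs when a non-terminal N has a nullable alternative N → β (β ⇒* ε) and another alternative N → α with FIRST(α) ∩ FOLLOW(N) ≠ ∅: on such a lookahead the parser cannot decide between expanding α and letting N vanish via β.

Nullable non-terminals: P, X.
FIRST sets used below: FIRST(S) = { 'x' }, FIRST(P) = { 'f', ε }

P: nullable alternative(s) P → ε; FOLLOW(P) = { $, 'f', 'x' }
  P → f P f: FIRST \ {ε} = { 'f' } — overlaps FOLLOW(P) on { 'f' }: CONFLICT
  P → ε: FIRST \ {ε} = { } — this is the only nullable alternative, skip

X: nullable alternative(s) X → P; FOLLOW(X) = { $, 'f', 'x' }
  X → S P: FIRST \ {ε} = { 'x' } — overlaps FOLLOW(X) on { 'x' }: CONFLICT
  X → P: FIRST \ {ε} = { 'f' } — this is the only nullable alternative, skip

S, Y have no nullable alternative, so no FIRST/FOLLOW check is needed there.

So the grammar has 2 FIRST/FOLLOW conflicts (marked CONFLICT above).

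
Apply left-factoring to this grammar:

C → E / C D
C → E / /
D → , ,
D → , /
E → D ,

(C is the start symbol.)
C → E / C'
C' → C D
C' → /
D → , D'
D' → ,
D' → /
E → D ,

Left-factoring transforms A → αβ₁ | αβ₂ into A → αA' and A' → β₁ | β₂
(α is the longest common prefix among the alternatives). Repeat until
no nonterminal has two alternatives with a common prefix.

Round 1: C has alternatives sharing prefix 'E /'. Introduce C': C → E / C'
  Add: C' → C D
  Add: C' → /

Round 2: D has alternatives sharing prefix ','. Introduce D': D → , D'
  Add: D' → ,
  Add: D' → /

No remaining common prefixes — done.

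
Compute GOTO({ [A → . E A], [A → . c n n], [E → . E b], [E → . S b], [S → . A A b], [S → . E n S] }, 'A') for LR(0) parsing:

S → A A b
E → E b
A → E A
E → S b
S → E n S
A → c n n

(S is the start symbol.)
{ [A → . E A], [A → . c n n], [E → . E b], [E → . S b], [S → . A A b], [S → . E n S], [S → A . A b] }

GOTO(I, 'A') = CLOSURE({ [A → αX.β] : [A → α.Xβ] ∈ I, X = 'A' })

Items with dot before 'A', with the dot advanced:
  [S → . A A b] → [S → A . A b]
Closure of the advanced items:
  [S → A . A b] has the dot before A: add [A → . E A], [A → . c n n]
  [A → . E A] has the dot before E: add [E → . E b], [E → . S b]
  [E → . S b] has the dot before S: add [S → . A A b], [S → . E n S]

GOTO = { [A → . E A], [A → . c n n], [E → . E b], [E → . S b], [S → . A A b], [S → . E n S], [S → A . A b] }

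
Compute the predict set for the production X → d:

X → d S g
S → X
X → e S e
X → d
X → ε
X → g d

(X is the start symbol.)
{ 'd' }

PREDICT(X → d) = (FIRST(RHS) \ {ε}) ∪ (FOLLOW(X) if ε ∈ FIRST(RHS), i.e. RHS ⇒* ε)
FIRST(d) = { 'd' }
ε ∉ FIRST(d), so FOLLOW(X) is not added.
PREDICT(X → d) = { 'd' }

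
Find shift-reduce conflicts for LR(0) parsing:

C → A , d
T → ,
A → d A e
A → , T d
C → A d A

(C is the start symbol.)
A shift-reduce conflict occurs when an LR(0) state has both:
  - a complete (reduce) item [A → α .] (dot at the end), and
  - a shift item [B → β . c γ] (dot before a terminal).

Augment with C' → C and build the canonical LR(0) collection (I0 = CLOSURE({[C' → . C]}), then GOTO on every symbol after a dot until no new states appear). It has 14 states:
  I0: { [A → . , T d], [A → . d A e], [C → . A , d], [C → . A d A], [C' → . C] }  — shift
  I1: { [A → , . T d], [T → . ,] }  — shift
  I2: { [C → A . , d], [C → A . d A] }  — shift
  I3: { [C' → C .] }  — accept
  I4: { [A → . , T d], [A → . d A e], [A → d . A e] }  — shift
  I5: { [A → d A . e] }  — shift
  I6: { [A → d A e .] }  — reduce
  I7: { [C → A , . d] }  — shift
  I8: { [A → . , T d], [A → . d A e], [C → A d . A] }  — shift
  I9: { [C → A d A .] }  — reduce
  I10: { [C → A , d .] }  — reduce
  I11: { [T → , .] }  — reduce
  I12: { [A → , T . d] }  — shift
  I13: { [A → , T d .] }  — reduce

No state contains both a complete item and a shift item.

Answer: No shift-reduce conflicts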